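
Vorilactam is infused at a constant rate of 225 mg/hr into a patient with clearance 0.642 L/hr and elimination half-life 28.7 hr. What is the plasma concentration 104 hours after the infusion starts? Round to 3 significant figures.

322 µg/mL

Css = rate / CL = 225 / 0.642 = 350.5 µg/mL
k = ln 2 / 28.7 = 0.02415 hr⁻¹
C(t) = Css (1 − e^(−kt)) = 350.5 × (1 − e^(−2.512)) = 350.5 × 0.9189 ≈ 322 µg/mL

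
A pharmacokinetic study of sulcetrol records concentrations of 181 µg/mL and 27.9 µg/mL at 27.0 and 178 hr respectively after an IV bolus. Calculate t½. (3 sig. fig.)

k = ln(C₁/C₂) / (t₂ − t₁) = ln(181/27.9) / (178 − 27.0)
  = 1.870 / 151.0 = 0.01238 hr⁻¹
t½ = ln 2 / k = ln 2 / 0.01238 ≈ 56.0 hours

56.0 hours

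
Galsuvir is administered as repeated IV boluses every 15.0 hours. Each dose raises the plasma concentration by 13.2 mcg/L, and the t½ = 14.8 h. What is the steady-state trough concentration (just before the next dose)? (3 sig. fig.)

k = ln 2 / 14.8 = 0.04683 h⁻¹
Fraction remaining after one interval: e^(−kτ) = e^(−0.04683 × 15.0) = 0.4953
R = 1 / (1 − 0.4953) = 1.982
Css,max = 13.2 × 1.982 = 26.16 mcg/L
Css,min = Css,max × e^(−kτ) = 26.16 × 0.4953 ≈ 13.0 mcg/L

13.0 mcg/L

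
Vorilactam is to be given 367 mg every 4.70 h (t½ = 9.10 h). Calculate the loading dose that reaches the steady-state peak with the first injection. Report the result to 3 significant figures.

k = ln 2 / 9.10 = 0.07617 h⁻¹
Accumulation ratio R = 1 / (1 − e^(−kτ)) = 1 / (1 − e^(−0.07617×4.70)) = 1 / (1 − 0.6991) = 3.323
Loading dose = maintenance dose × R = 367 × 3.323 ≈ 1220 mg

1220 mg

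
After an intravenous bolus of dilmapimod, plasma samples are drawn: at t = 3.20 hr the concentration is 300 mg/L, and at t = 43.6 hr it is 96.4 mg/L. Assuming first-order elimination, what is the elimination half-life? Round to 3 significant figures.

k = ln(C₁/C₂) / (t₂ − t₁) = ln(300/96.4) / (43.6 − 3.20)
  = 1.135 / 40.40 = 0.02810 hr⁻¹
t½ = ln 2 / k = ln 2 / 0.02810 ≈ 24.7 hours

24.7 hours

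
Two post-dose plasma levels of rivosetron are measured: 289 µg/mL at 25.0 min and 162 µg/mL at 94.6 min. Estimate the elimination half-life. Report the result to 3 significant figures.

83.3 minutes

k = ln(C₁/C₂) / (t₂ − t₁) = ln(289/162) / (94.6 − 25.0)
  = 0.5788 / 69.60 = 0.008317 min⁻¹
t½ = ln 2 / k = ln 2 / 0.008317 ≈ 83.3 minutes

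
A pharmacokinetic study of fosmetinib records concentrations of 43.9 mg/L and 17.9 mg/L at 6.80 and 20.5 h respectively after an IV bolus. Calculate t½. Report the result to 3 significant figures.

k = ln(C₁/C₂) / (t₂ − t₁) = ln(43.9/17.9) / (20.5 − 6.80)
  = 0.8971 / 13.70 = 0.06548 h⁻¹
t½ = ln 2 / k = ln 2 / 0.06548 ≈ 10.6 hours

10.6 hours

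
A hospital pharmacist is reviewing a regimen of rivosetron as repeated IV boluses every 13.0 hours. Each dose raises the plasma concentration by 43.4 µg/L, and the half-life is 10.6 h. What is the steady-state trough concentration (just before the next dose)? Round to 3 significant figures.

32.4 µg/L

k = ln 2 / 10.6 = 0.06539 h⁻¹
Fraction remaining after one interval: e^(−kτ) = e^(−0.06539 × 13.0) = 0.4274
R = 1 / (1 − 0.4274) = 1.746
Css,max = 43.4 × 1.746 = 75.79 µg/L
Css,min = Css,max × e^(−kτ) = 75.79 × 0.4274 ≈ 32.4 µg/L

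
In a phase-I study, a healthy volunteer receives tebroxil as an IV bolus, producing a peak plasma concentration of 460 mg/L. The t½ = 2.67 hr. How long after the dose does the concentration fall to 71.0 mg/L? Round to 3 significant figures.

k = ln 2 / 2.67 = 0.2596 hr⁻¹
C(t) = C₀ e^(−kt)  ⇒  t = ln(C₀/C) / k
t = ln(460/71.0) / 0.2596 = 1.869 / 0.2596 ≈ 7.20 hours

7.20 hours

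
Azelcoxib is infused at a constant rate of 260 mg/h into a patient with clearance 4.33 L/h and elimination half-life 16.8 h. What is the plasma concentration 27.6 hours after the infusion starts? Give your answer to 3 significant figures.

40.8 µg/mL

Css = rate / CL = 260 / 4.33 = 60.05 µg/mL
k = ln 2 / 16.8 = 0.04126 h⁻¹
C(t) = Css (1 − e^(−kt)) = 60.05 × (1 − e^(−1.139)) = 60.05 × 0.6798 ≈ 40.8 µg/mL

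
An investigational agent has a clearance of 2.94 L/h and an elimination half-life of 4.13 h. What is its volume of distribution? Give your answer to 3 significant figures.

17.5 L

k = ln 2 / t½ = ln 2 / 4.13 = 0.1678 h⁻¹
V = CL / k = 2.94 / 0.1678 ≈ 17.5 L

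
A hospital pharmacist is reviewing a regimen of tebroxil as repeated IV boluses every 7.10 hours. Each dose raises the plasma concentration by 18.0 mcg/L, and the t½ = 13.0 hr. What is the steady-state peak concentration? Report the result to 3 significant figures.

57.1 mcg/L

k = ln 2 / 13.0 = 0.05332 hr⁻¹
Fraction remaining after one interval: e^(−kτ) = e^(−0.05332 × 7.10) = 0.6848
R = 1 / (1 − 0.6848) = 3.173
Css,max = 18.0 × 3.173 ≈ 57.1 mcg/L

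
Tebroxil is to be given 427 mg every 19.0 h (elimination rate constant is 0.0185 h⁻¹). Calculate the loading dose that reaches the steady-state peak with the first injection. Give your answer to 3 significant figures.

Accumulation ratio R = 1 / (1 − e^(−kτ)) = 1 / (1 − e^(−0.01850×19.0)) = 1 / (1 − 0.7036) = 3.374
Loading dose = maintenance dose × R = 427 × 3.374 ≈ 1440 mg

1440 mg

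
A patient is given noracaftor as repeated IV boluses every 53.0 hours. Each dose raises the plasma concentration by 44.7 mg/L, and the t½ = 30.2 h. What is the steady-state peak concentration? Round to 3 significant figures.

k = ln 2 / 30.2 = 0.02295 h⁻¹
Fraction remaining after one interval: e^(−kτ) = e^(−0.02295 × 53.0) = 0.2963
R = 1 / (1 − 0.2963) = 1.421
Css,max = 44.7 × 1.421 ≈ 63.5 mg/L

63.5 mg/L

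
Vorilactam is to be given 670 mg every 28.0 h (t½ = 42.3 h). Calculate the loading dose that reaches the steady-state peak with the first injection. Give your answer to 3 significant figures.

1820 mg

k = ln 2 / 42.3 = 0.01639 h⁻¹
Accumulation ratio R = 1 / (1 − e^(−kτ)) = 1 / (1 − e^(−0.01639×28.0)) = 1 / (1 − 0.6320) = 2.718
Loading dose = maintenance dose × R = 670 × 2.718 ≈ 1820 mg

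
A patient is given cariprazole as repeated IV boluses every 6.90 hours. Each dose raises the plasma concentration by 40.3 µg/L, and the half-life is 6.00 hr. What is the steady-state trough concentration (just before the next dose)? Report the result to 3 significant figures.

33.1 µg/L

k = ln 2 / 6.00 = 0.1155 hr⁻¹
Fraction remaining after one interval: e^(−kτ) = e^(−0.1155 × 6.90) = 0.4506
R = 1 / (1 − 0.4506) = 1.820
Css,max = 40.3 × 1.820 = 73.36 µg/L
Css,min = Css,max × e^(−kτ) = 73.36 × 0.4506 ≈ 33.1 µg/L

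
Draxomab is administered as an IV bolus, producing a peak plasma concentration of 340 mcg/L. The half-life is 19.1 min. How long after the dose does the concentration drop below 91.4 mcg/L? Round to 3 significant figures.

k = ln 2 / 19.1 = 0.03629 min⁻¹
C(t) = C₀ e^(−kt)  ⇒  t = ln(C₀/C) / k
t = ln(340/91.4) / 0.03629 = 1.314 / 0.03629 ≈ 36.2 minutes

36.2 minutes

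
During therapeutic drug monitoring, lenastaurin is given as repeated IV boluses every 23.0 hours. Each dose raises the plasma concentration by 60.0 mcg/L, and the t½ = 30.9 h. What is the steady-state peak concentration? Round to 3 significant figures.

149 mcg/L

k = ln 2 / 30.9 = 0.02243 h⁻¹
Fraction remaining after one interval: e^(−kτ) = e^(−0.02243 × 23.0) = 0.5969
R = 1 / (1 − 0.5969) = 2.481
Css,max = 60.0 × 2.481 ≈ 149 mcg/L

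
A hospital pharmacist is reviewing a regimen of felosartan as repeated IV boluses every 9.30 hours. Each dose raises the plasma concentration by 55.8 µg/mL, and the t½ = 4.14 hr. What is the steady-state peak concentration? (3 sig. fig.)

k = ln 2 / 4.14 = 0.1674 hr⁻¹
Fraction remaining after one interval: e^(−kτ) = e^(−0.1674 × 9.30) = 0.2108
R = 1 / (1 − 0.2108) = 1.267
Css,max = 55.8 × 1.267 ≈ 70.7 µg/mL

70.7 µg/mL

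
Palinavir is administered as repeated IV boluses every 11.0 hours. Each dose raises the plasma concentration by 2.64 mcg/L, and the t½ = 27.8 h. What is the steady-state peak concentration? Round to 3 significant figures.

k = ln 2 / 27.8 = 0.02493 h⁻¹
Fraction remaining after one interval: e^(−kτ) = e^(−0.02493 × 11.0) = 0.7601
R = 1 / (1 − 0.7601) = 4.169
Css,max = 2.64 × 4.169 ≈ 11.0 mcg/L

11.0 mcg/L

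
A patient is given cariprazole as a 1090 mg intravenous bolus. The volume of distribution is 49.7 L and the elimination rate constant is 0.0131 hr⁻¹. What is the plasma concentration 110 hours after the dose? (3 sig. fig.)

5.19 µg/mL

C₀ = dose / V = 1090 / 49.7 = 21.93 µg/mL
C(t) = C₀ e^(−kt) = 21.93 × e^(−0.01310 × 110) = 21.93 × e^(−1.441) = 21.93 × 0.2367 ≈ 5.19 µg/mL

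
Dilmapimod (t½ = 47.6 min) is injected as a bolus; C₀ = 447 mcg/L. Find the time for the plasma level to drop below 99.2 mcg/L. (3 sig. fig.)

103 minutes

k = ln 2 / 47.6 = 0.01456 min⁻¹
C(t) = C₀ e^(−kt)  ⇒  t = ln(C₀/C) / k
t = ln(447/99.2) / 0.01456 = 1.505 / 0.01456 ≈ 103 minutes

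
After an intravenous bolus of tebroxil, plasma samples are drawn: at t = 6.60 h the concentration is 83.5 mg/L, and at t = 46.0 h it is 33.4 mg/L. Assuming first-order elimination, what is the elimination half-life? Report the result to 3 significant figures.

k = ln(C₁/C₂) / (t₂ − t₁) = ln(83.5/33.4) / (46.0 − 6.60)
  = 0.9163 / 39.40 = 0.02326 h⁻¹
t½ = ln 2 / k = ln 2 / 0.02326 ≈ 29.8 hours

29.8 hours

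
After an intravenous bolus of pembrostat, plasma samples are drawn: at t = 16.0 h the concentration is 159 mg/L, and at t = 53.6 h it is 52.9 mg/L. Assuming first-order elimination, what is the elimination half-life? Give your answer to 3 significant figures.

23.7 hours

k = ln(C₁/C₂) / (t₂ − t₁) = ln(159/52.9) / (53.6 − 16.0)
  = 1.101 / 37.60 = 0.02927 h⁻¹
t½ = ln 2 / k = ln 2 / 0.02927 ≈ 23.7 hours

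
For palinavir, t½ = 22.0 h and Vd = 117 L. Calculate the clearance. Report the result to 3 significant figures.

3.69 L/h

k = ln 2 / t½ = ln 2 / 22.0 = 0.03151 h⁻¹
CL = k · V = 0.03151 × 117 ≈ 3.69 L/h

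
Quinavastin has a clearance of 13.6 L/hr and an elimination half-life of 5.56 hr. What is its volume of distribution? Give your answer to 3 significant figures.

k = ln 2 / t½ = ln 2 / 5.56 = 0.1247 hr⁻¹
V = CL / k = 13.6 / 0.1247 ≈ 109 L

109 L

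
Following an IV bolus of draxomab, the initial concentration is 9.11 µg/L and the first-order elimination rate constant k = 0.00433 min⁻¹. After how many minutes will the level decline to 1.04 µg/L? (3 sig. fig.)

501 minutes

C(t) = C₀ e^(−kt)  ⇒  t = ln(C₀/C) / k
t = ln(9.11/1.04) / 0.004330 = 2.170 / 0.004330 ≈ 501 minutes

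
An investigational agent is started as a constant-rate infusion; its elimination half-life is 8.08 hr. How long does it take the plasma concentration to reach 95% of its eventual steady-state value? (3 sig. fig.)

34.9 hours

k = ln 2 / 8.08 = 0.08579 hr⁻¹
f = 1 − e^(−kt)  ⇒  t = −ln(1 − f) / k
t = −ln(1 − 0.95) / 0.08579 = 2.996 / 0.08579 ≈ 34.9 hours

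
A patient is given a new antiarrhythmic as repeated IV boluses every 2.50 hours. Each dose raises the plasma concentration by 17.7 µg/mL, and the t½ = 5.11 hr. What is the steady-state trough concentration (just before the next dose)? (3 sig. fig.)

43.8 µg/mL

k = ln 2 / 5.11 = 0.1356 hr⁻¹
Fraction remaining after one interval: e^(−kτ) = e^(−0.1356 × 2.50) = 0.7124
R = 1 / (1 − 0.7124) = 3.477
Css,max = 17.7 × 3.477 = 61.54 µg/mL
Css,min = Css,max × e^(−kτ) = 61.54 × 0.7124 ≈ 43.8 µg/mL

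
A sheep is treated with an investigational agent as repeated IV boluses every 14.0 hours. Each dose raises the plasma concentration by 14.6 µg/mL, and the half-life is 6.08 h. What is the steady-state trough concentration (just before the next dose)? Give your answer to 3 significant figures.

3.71 µg/mL

k = ln 2 / 6.08 = 0.1140 h⁻¹
Fraction remaining after one interval: e^(−kτ) = e^(−0.1140 × 14.0) = 0.2027
R = 1 / (1 − 0.2027) = 1.254
Css,max = 14.6 × 1.254 = 18.31 µg/mL
Css,min = Css,max × e^(−kτ) = 18.31 × 0.2027 ≈ 3.71 µg/mL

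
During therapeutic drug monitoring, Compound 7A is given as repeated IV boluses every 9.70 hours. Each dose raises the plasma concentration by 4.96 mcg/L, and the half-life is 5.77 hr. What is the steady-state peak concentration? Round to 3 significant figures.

k = ln 2 / 5.77 = 0.1201 hr⁻¹
Fraction remaining after one interval: e^(−kτ) = e^(−0.1201 × 9.70) = 0.3118
R = 1 / (1 − 0.3118) = 1.453
Css,max = 4.96 × 1.453 ≈ 7.21 mcg/L

7.21 mcg/L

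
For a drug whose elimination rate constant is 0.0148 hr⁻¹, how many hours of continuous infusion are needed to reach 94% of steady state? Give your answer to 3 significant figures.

f = 1 − e^(−kt)  ⇒  t = −ln(1 − f) / k
t = −ln(1 − 0.94) / 0.01480 = 2.813 / 0.01480 ≈ 190 hours

190 hours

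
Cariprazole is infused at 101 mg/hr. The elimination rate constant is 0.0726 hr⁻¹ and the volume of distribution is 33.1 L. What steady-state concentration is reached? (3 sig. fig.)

42.0 µg/mL

CL = k · V = 0.0726 × 33.1 = 2.403 L/hr
Css = rate / CL = 101 / 2.403 ≈ 42.0 µg/mL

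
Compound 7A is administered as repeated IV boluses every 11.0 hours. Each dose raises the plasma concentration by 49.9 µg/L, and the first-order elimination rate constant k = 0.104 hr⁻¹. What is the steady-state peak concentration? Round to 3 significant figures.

73.2 µg/L

Fraction remaining after one interval: e^(−kτ) = e^(−0.1040 × 11.0) = 0.3185
R = 1 / (1 − 0.3185) = 1.467
Css,max = 49.9 × 1.467 ≈ 73.2 µg/L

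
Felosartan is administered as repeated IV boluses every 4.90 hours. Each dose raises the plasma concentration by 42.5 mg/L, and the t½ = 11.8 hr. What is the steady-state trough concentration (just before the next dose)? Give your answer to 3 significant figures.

127 mg/L

k = ln 2 / 11.8 = 0.05874 hr⁻¹
Fraction remaining after one interval: e^(−kτ) = e^(−0.05874 × 4.90) = 0.7499
R = 1 / (1 − 0.7499) = 3.998
Css,max = 42.5 × 3.998 = 169.9 mg/L
Css,min = Css,max × e^(−kτ) = 169.9 × 0.7499 ≈ 127 mg/L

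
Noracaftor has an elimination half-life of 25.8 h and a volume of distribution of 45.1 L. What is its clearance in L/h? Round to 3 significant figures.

k = ln 2 / t½ = ln 2 / 25.8 = 0.02687 h⁻¹
CL = k · V = 0.02687 × 45.1 ≈ 1.21 L/h

1.21 L/h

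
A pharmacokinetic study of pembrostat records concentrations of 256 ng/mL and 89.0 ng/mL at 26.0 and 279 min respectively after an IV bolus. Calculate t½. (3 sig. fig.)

k = ln(C₁/C₂) / (t₂ − t₁) = ln(256/89.0) / (279 − 26.0)
  = 1.057 / 253.0 = 0.004176 min⁻¹
t½ = ln 2 / k = ln 2 / 0.004176 ≈ 166 minutes

166 minutes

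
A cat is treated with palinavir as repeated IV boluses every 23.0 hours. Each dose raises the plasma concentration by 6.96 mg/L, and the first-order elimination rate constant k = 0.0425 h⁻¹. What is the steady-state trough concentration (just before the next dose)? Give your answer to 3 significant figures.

4.20 mg/L

Fraction remaining after one interval: e^(−kτ) = e^(−0.04250 × 23.0) = 0.3763
R = 1 / (1 − 0.3763) = 1.603
Css,max = 6.96 × 1.603 = 11.16 mg/L
Css,min = Css,max × e^(−kτ) = 11.16 × 0.3763 ≈ 4.20 mg/L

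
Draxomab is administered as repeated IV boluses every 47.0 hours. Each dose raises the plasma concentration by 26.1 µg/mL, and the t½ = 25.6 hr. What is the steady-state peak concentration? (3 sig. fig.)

k = ln 2 / 25.6 = 0.02708 hr⁻¹
Fraction remaining after one interval: e^(−kτ) = e^(−0.02708 × 47.0) = 0.2801
R = 1 / (1 − 0.2801) = 1.389
Css,max = 26.1 × 1.389 ≈ 36.3 µg/mL

36.3 µg/mL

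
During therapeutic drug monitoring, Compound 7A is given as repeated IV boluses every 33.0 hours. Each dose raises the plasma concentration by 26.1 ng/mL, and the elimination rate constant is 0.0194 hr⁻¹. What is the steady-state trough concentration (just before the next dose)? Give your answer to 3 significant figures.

Fraction remaining after one interval: e^(−kτ) = e^(−0.01940 × 33.0) = 0.5272
R = 1 / (1 − 0.5272) = 2.115
Css,max = 26.1 × 2.115 = 55.20 ng/mL
Css,min = Css,max × e^(−kτ) = 55.20 × 0.5272 ≈ 29.1 ng/mL

29.1 ng/mL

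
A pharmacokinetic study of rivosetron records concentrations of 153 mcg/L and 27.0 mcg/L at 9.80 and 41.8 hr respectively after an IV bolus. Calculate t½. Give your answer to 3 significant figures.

12.8 hours

k = ln(C₁/C₂) / (t₂ − t₁) = ln(153/27.0) / (41.8 − 9.80)
  = 1.735 / 32.00 = 0.05421 hr⁻¹
t½ = ln 2 / k = ln 2 / 0.05421 ≈ 12.8 hours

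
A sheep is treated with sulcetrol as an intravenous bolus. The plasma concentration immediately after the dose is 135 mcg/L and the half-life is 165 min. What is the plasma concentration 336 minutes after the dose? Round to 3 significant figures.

32.9 mcg/L

k = ln 2 / 165 = 0.004201 min⁻¹
336 min is 2.036 half-lives, so C = 135 × (1/2)^2.036 = 135 × 0.2438 ≈ 32.9 mcg/L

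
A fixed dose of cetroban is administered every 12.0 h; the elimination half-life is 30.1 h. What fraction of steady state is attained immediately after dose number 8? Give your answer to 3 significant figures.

k = ln 2 / 30.1 = 0.02303 h⁻¹
f_n = 1 − e^(−nkτ) = 1 − e^(−8 × 0.02303 × 12.0) = 1 − e^(−2.211) = 1 − 0.1096 ≈ 0.890

0.890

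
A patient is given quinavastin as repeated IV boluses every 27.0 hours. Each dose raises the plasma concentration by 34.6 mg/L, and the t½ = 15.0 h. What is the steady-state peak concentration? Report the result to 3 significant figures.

k = ln 2 / 15.0 = 0.04621 h⁻¹
Fraction remaining after one interval: e^(−kτ) = e^(−0.04621 × 27.0) = 0.2872
R = 1 / (1 − 0.2872) = 1.403
Css,max = 34.6 × 1.403 ≈ 48.5 mg/L

48.5 mg/L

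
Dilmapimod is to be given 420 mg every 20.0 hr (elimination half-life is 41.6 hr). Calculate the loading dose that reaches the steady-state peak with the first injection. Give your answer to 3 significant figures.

k = ln 2 / 41.6 = 0.01666 hr⁻¹
Accumulation ratio R = 1 / (1 − e^(−kτ)) = 1 / (1 − e^(−0.01666×20.0)) = 1 / (1 − 0.7166) = 3.529
Loading dose = maintenance dose × R = 420 × 3.529 ≈ 1480 mg

1480 mg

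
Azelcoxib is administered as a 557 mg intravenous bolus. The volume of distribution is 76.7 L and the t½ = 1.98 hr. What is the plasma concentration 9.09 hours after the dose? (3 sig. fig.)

C₀ = dose / V = 557 / 76.7 = 7.262 mg/L
k = ln 2 / 1.98 = 0.3501 hr⁻¹
C(t) = C₀ e^(−kt) = 7.262 × e^(−0.3501 × 9.09) = 7.262 × e^(−3.182) = 7.262 × 0.04150 ≈ 0.301 mg/L

0.301 mg/L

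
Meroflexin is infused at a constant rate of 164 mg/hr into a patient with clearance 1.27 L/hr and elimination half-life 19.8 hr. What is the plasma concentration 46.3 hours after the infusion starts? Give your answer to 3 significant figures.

Css = rate / CL = 164 / 1.27 = 129.1 mg/L
k = ln 2 / 19.8 = 0.03501 hr⁻¹
C(t) = Css (1 − e^(−kt)) = 129.1 × (1 − e^(−1.621)) = 129.1 × 0.8023 ≈ 104 mg/L

104 mg/L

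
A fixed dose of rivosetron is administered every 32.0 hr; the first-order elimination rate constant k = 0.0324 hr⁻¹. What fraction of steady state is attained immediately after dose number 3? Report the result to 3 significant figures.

0.955

f_n = 1 − e^(−nkτ) = 1 − e^(−3 × 0.03240 × 32.0) = 1 − e^(−3.110) = 1 − 0.04458 ≈ 0.955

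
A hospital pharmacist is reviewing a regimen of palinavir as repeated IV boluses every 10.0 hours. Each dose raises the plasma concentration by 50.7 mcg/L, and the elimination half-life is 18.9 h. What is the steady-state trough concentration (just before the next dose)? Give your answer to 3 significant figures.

k = ln 2 / 18.9 = 0.03667 h⁻¹
Fraction remaining after one interval: e^(−kτ) = e^(−0.03667 × 10.0) = 0.6930
R = 1 / (1 − 0.6930) = 3.257
Css,max = 50.7 × 3.257 = 165.1 mcg/L
Css,min = Css,max × e^(−kτ) = 165.1 × 0.6930 ≈ 114 mcg/L

114 mcg/L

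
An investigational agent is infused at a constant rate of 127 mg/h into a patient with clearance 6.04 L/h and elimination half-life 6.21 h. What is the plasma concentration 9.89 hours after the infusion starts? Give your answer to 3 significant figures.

14.1 µg/mL

Css = rate / CL = 127 / 6.04 = 21.03 µg/mL
k = ln 2 / 6.21 = 0.1116 h⁻¹
C(t) = Css (1 − e^(−kt)) = 21.03 × (1 − e^(−1.104)) = 21.03 × 0.6684 ≈ 14.1 µg/mL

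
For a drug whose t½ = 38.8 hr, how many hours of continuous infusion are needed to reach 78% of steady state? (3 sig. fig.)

k = ln 2 / 38.8 = 0.01786 hr⁻¹
f = 1 − e^(−kt)  ⇒  t = −ln(1 − f) / k
t = −ln(1 − 0.78) / 0.01786 = 1.514 / 0.01786 ≈ 84.8 hours

84.8 hours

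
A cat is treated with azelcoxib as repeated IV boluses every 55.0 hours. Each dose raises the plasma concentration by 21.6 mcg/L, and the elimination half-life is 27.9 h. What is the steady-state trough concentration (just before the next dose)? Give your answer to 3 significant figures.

7.39 mcg/L

k = ln 2 / 27.9 = 0.02484 h⁻¹
Fraction remaining after one interval: e^(−kτ) = e^(−0.02484 × 55.0) = 0.2550
R = 1 / (1 − 0.2550) = 1.342
Css,max = 21.6 × 1.342 = 28.99 mcg/L
Css,min = Css,max × e^(−kτ) = 28.99 × 0.2550 ≈ 7.39 mcg/L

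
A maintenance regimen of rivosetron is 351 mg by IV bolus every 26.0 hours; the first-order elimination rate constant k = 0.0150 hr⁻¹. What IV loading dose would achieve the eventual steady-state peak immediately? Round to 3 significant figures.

Accumulation ratio R = 1 / (1 − e^(−kτ)) = 1 / (1 − e^(−0.01500×26.0)) = 1 / (1 − 0.6771) = 3.097
Loading dose = maintenance dose × R = 351 × 3.097 ≈ 1090 mg

1090 mg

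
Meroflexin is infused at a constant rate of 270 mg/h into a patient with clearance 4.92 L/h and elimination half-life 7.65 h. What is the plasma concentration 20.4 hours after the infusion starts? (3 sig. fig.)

46.2 µg/mL

Css = rate / CL = 270 / 4.92 = 54.88 µg/mL
k = ln 2 / 7.65 = 0.09061 h⁻¹
C(t) = Css (1 − e^(−kt)) = 54.88 × (1 − e^(−1.848)) = 54.88 × 0.8425 ≈ 46.2 µg/mL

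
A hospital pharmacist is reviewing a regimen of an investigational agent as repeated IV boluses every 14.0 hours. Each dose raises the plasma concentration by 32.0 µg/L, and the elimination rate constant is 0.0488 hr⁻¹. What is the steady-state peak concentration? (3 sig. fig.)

Fraction remaining after one interval: e^(−kτ) = e^(−0.04880 × 14.0) = 0.5050
R = 1 / (1 − 0.5050) = 2.020
Css,max = 32.0 × 2.020 ≈ 64.6 µg/L

64.6 µg/L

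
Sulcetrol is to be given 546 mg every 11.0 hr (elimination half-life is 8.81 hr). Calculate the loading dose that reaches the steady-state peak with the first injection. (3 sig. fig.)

k = ln 2 / 8.81 = 0.07868 hr⁻¹
Accumulation ratio R = 1 / (1 − e^(−kτ)) = 1 / (1 − e^(−0.07868×11.0)) = 1 / (1 − 0.4209) = 1.727
Loading dose = maintenance dose × R = 546 × 1.727 ≈ 943 mg

943 mg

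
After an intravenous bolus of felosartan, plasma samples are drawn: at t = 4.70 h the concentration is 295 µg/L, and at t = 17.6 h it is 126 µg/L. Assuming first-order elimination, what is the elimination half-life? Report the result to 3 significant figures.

k = ln(C₁/C₂) / (t₂ − t₁) = ln(295/126) / (17.6 − 4.70)
  = 0.8507 / 12.90 = 0.06595 h⁻¹
t½ = ln 2 / k = ln 2 / 0.06595 ≈ 10.5 hours

10.5 hours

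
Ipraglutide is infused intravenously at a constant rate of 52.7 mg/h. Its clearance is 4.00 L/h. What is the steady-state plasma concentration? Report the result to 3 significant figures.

13.2 mg/L

Css = infusion rate / CL = 52.7 / 4.00 ≈ 13.2 mg/L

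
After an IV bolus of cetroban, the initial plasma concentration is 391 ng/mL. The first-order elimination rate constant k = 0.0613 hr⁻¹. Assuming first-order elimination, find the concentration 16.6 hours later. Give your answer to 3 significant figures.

C(t) = C₀ e^(−kt) = 391 × e^(−0.06130 × 16.6) = 391 × e^(−1.018) = 391 × 0.3615 ≈ 141 ng/mL

141 ng/mL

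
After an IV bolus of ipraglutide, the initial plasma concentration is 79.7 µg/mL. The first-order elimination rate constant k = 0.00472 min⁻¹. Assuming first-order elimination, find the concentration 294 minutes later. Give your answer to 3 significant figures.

C(t) = C₀ e^(−kt) = 79.7 × e^(−0.004720 × 294) = 79.7 × e^(−1.388) = 79.7 × 0.2497 ≈ 19.9 µg/mL

19.9 µg/mL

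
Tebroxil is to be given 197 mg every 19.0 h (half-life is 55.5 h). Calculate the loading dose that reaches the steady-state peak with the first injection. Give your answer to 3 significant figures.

k = ln 2 / 55.5 = 0.01249 h⁻¹
Accumulation ratio R = 1 / (1 − e^(−kτ)) = 1 / (1 − e^(−0.01249×19.0)) = 1 / (1 − 0.7888) = 4.734
Loading dose = maintenance dose × R = 197 × 4.734 ≈ 933 mg

933 mg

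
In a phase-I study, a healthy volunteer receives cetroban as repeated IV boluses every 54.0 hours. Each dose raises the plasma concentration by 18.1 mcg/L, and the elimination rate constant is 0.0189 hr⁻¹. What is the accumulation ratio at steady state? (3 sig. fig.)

1.56

Fraction remaining after one interval: e^(−kτ) = e^(−0.01890 × 54.0) = 0.3604
R = 1 / (1 − 0.3604) = 1 / 0.6396 ≈ 1.56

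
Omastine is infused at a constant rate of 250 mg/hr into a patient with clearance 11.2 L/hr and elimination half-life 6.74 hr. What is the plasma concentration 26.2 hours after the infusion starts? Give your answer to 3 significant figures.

20.8 µg/mL

Css = rate / CL = 250 / 11.2 = 22.32 µg/mL
k = ln 2 / 6.74 = 0.1028 hr⁻¹
C(t) = Css (1 − e^(−kt)) = 22.32 × (1 − e^(−2.694)) = 22.32 × 0.9324 ≈ 20.8 µg/mL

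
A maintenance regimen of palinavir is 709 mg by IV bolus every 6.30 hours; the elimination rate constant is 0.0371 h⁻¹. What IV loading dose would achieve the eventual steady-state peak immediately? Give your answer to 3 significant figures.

Accumulation ratio R = 1 / (1 − e^(−kτ)) = 1 / (1 − e^(−0.03710×6.30)) = 1 / (1 − 0.7916) = 4.798
Loading dose = maintenance dose × R = 709 × 4.798 ≈ 3400 mg

3400 mg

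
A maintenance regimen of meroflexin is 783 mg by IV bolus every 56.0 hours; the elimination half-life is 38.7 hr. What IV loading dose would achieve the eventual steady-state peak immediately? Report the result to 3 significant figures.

k = ln 2 / 38.7 = 0.01791 hr⁻¹
Accumulation ratio R = 1 / (1 − e^(−kτ)) = 1 / (1 − e^(−0.01791×56.0)) = 1 / (1 − 0.3668) = 1.579
Loading dose = maintenance dose × R = 783 × 1.579 ≈ 1240 mg

1240 mg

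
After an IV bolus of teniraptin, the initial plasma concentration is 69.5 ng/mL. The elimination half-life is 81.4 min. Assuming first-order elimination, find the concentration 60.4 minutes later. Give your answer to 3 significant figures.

k = ln 2 / 81.4 = 0.008515 min⁻¹
60.4 min is 0.7420 half-lives, so C = 69.5 × (1/2)^0.7420 = 69.5 × 0.5979 ≈ 41.6 ng/mL

41.6 ng/mL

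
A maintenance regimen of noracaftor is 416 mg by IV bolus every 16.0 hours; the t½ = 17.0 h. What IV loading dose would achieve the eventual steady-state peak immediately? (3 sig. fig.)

k = ln 2 / 17.0 = 0.04077 h⁻¹
Accumulation ratio R = 1 / (1 − e^(−kτ)) = 1 / (1 − e^(−0.04077×16.0)) = 1 / (1 − 0.5208) = 2.087
Loading dose = maintenance dose × R = 416 × 2.087 ≈ 868 mg

868 mg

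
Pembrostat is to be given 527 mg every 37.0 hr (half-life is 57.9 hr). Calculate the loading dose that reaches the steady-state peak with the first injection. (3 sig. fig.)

1470 mg

k = ln 2 / 57.9 = 0.01197 hr⁻¹
Accumulation ratio R = 1 / (1 − e^(−kτ)) = 1 / (1 − e^(−0.01197×37.0)) = 1 / (1 − 0.6421) = 2.794
Loading dose = maintenance dose × R = 527 × 2.794 ≈ 1470 mg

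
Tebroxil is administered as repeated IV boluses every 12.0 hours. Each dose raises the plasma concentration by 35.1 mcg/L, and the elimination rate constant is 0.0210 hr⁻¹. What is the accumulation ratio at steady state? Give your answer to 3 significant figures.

Fraction remaining after one interval: e^(−kτ) = e^(−0.02100 × 12.0) = 0.7772
R = 1 / (1 − 0.7772) = 1 / 0.2228 ≈ 4.49

4.49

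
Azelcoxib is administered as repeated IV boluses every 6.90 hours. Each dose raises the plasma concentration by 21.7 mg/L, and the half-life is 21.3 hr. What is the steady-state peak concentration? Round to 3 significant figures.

k = ln 2 / 21.3 = 0.03254 hr⁻¹
Fraction remaining after one interval: e^(−kτ) = e^(−0.03254 × 6.90) = 0.7989
R = 1 / (1 − 0.7989) = 4.972
Css,max = 21.7 × 4.972 ≈ 108 mg/L

108 mg/L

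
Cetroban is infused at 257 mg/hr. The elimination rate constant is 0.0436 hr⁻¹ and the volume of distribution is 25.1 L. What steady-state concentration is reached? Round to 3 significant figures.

235 mg/L

CL = k · V = 0.0436 × 25.1 = 1.094 L/hr
Css = rate / CL = 257 / 1.094 ≈ 235 mg/L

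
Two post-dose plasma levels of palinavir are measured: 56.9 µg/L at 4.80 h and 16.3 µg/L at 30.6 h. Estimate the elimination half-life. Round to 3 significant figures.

k = ln(C₁/C₂) / (t₂ − t₁) = ln(56.9/16.3) / (30.6 − 4.80)
  = 1.250 / 25.80 = 0.04845 h⁻¹
t½ = ln 2 / k = ln 2 / 0.04845 ≈ 14.3 hours

14.3 hours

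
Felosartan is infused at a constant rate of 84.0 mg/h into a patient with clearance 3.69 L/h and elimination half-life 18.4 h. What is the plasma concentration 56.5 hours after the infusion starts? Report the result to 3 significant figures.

20.1 mg/L

Css = rate / CL = 84.0 / 3.69 = 22.76 mg/L
k = ln 2 / 18.4 = 0.03767 h⁻¹
C(t) = Css (1 − e^(−kt)) = 22.76 × (1 − e^(−2.128)) = 22.76 × 0.8810 ≈ 20.1 mg/L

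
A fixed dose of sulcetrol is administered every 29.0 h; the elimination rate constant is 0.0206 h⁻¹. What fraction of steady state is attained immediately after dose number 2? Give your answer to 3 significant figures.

0.697

f_n = 1 − e^(−nkτ) = 1 − e^(−2 × 0.02060 × 29.0) = 1 − e^(−1.195) = 1 − 0.3028 ≈ 0.697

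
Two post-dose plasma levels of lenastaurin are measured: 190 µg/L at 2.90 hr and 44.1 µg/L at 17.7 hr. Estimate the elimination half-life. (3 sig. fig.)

k = ln(C₁/C₂) / (t₂ − t₁) = ln(190/44.1) / (17.7 − 2.90)
  = 1.461 / 14.80 = 0.09869 hr⁻¹
t½ = ln 2 / k = ln 2 / 0.09869 ≈ 7.02 hours

7.02 hours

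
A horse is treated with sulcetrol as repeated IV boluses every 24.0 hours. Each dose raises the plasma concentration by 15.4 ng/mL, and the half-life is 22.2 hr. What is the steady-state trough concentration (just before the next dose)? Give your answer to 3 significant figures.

13.8 ng/mL

k = ln 2 / 22.2 = 0.03122 hr⁻¹
Fraction remaining after one interval: e^(−kτ) = e^(−0.03122 × 24.0) = 0.4727
R = 1 / (1 − 0.4727) = 1.896
Css,max = 15.4 × 1.896 = 29.20 ng/mL
Css,min = Css,max × e^(−kτ) = 29.20 × 0.4727 ≈ 13.8 ng/mL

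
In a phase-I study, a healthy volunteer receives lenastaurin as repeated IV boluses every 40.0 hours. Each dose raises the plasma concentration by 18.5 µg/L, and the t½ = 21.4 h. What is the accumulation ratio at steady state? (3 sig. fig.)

1.38

k = ln 2 / 21.4 = 0.03239 h⁻¹
Fraction remaining after one interval: e^(−kτ) = e^(−0.03239 × 40.0) = 0.2737
R = 1 / (1 − 0.2737) = 1 / 0.7263 ≈ 1.38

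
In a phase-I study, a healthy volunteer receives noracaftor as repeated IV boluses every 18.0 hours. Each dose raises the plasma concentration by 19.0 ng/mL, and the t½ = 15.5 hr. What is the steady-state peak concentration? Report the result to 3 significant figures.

k = ln 2 / 15.5 = 0.04472 hr⁻¹
Fraction remaining after one interval: e^(−kτ) = e^(−0.04472 × 18.0) = 0.4471
R = 1 / (1 − 0.4471) = 1.809
Css,max = 19.0 × 1.809 ≈ 34.4 ng/mL

34.4 ng/mL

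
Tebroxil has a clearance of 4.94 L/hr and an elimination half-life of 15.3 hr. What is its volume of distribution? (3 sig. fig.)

109 L

k = ln 2 / t½ = ln 2 / 15.3 = 0.04530 hr⁻¹
V = CL / k = 4.94 / 0.04530 ≈ 109 L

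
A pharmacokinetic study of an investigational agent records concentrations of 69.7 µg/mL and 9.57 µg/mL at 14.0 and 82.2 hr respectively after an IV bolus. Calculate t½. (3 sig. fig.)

23.8 hours

k = ln(C₁/C₂) / (t₂ − t₁) = ln(69.7/9.57) / (82.2 − 14.0)
  = 1.986 / 68.20 = 0.02911 hr⁻¹
t½ = ln 2 / k = ln 2 / 0.02911 ≈ 23.8 hours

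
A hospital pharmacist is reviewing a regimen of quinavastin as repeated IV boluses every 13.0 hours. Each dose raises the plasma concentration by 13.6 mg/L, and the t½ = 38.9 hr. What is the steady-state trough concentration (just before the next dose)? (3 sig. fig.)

k = ln 2 / 38.9 = 0.01782 hr⁻¹
Fraction remaining after one interval: e^(−kτ) = e^(−0.01782 × 13.0) = 0.7932
R = 1 / (1 − 0.7932) = 4.836
Css,max = 13.6 × 4.836 = 65.77 mg/L
Css,min = Css,max × e^(−kτ) = 65.77 × 0.7932 ≈ 52.2 mg/L

52.2 mg/L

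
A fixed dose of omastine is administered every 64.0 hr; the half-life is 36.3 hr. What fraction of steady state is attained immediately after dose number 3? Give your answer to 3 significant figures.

0.974

k = ln 2 / 36.3 = 0.01909 hr⁻¹
f_n = 1 − e^(−nkτ) = 1 − e^(−3 × 0.01909 × 64.0) = 1 − e^(−3.666) = 1 − 0.02557 ≈ 0.974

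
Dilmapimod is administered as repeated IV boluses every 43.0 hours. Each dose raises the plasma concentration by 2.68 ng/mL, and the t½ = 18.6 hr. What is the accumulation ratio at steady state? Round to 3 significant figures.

1.25

k = ln 2 / 18.6 = 0.03727 hr⁻¹
Fraction remaining after one interval: e^(−kτ) = e^(−0.03727 × 43.0) = 0.2014
R = 1 / (1 − 0.2014) = 1 / 0.7986 ≈ 1.25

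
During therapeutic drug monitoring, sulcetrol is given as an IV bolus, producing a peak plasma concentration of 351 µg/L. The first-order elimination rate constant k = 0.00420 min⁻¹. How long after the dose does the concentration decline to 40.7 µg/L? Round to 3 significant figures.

513 minutes

C(t) = C₀ e^(−kt)  ⇒  t = ln(C₀/C) / k
t = ln(351/40.7) / 0.004200 = 2.155 / 0.004200 ≈ 513 minutes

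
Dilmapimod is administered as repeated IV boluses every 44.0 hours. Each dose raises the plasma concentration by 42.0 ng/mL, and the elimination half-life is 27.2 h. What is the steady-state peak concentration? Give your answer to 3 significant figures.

k = ln 2 / 27.2 = 0.02548 h⁻¹
Fraction remaining after one interval: e^(−kτ) = e^(−0.02548 × 44.0) = 0.3259
R = 1 / (1 − 0.3259) = 1.483
Css,max = 42.0 × 1.483 ≈ 62.3 ng/mL

62.3 ng/mL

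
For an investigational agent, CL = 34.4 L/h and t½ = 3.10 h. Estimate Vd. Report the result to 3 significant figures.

k = ln 2 / t½ = ln 2 / 3.10 = 0.2236 h⁻¹
V = CL / k = 34.4 / 0.2236 ≈ 154 L

154 L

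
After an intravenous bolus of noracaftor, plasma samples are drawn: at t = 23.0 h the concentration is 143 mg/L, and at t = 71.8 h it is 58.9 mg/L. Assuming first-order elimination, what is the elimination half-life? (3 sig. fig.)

38.1 hours

k = ln(C₁/C₂) / (t₂ − t₁) = ln(143/58.9) / (71.8 − 23.0)
  = 0.8870 / 48.80 = 0.01818 h⁻¹
t½ = ln 2 / k = ln 2 / 0.01818 ≈ 38.1 hours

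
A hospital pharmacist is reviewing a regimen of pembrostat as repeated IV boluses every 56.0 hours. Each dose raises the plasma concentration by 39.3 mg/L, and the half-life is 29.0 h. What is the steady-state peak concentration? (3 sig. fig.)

k = ln 2 / 29.0 = 0.02390 h⁻¹
Fraction remaining after one interval: e^(−kτ) = e^(−0.02390 × 56.0) = 0.2622
R = 1 / (1 − 0.2622) = 1.355
Css,max = 39.3 × 1.355 ≈ 53.3 mg/L

53.3 mg/L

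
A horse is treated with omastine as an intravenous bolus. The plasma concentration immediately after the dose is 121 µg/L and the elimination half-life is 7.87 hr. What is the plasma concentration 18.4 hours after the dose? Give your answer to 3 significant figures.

23.9 µg/L

k = ln 2 / 7.87 = 0.08807 hr⁻¹
18.4 hr is 2.338 half-lives, so C = 121 × (1/2)^2.338 = 121 × 0.1978 ≈ 23.9 µg/L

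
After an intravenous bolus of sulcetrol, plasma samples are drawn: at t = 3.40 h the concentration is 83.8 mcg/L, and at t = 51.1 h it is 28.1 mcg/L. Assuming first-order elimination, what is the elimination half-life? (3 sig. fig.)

30.3 hours

k = ln(C₁/C₂) / (t₂ − t₁) = ln(83.8/28.1) / (51.1 − 3.40)
  = 1.093 / 47.70 = 0.02291 h⁻¹
t½ = ln 2 / k = ln 2 / 0.02291 ≈ 30.3 hours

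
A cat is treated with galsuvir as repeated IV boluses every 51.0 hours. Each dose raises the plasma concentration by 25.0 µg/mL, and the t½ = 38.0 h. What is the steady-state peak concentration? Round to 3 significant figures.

41.3 µg/mL

k = ln 2 / 38.0 = 0.01824 h⁻¹
Fraction remaining after one interval: e^(−kτ) = e^(−0.01824 × 51.0) = 0.3944
R = 1 / (1 − 0.3944) = 1.651
Css,max = 25.0 × 1.651 ≈ 41.3 µg/mL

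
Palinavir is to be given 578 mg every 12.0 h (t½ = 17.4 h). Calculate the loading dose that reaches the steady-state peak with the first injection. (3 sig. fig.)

1520 mg

k = ln 2 / 17.4 = 0.03984 h⁻¹
Accumulation ratio R = 1 / (1 − e^(−kτ)) = 1 / (1 − e^(−0.03984×12.0)) = 1 / (1 − 0.6200) = 2.632
Loading dose = maintenance dose × R = 578 × 2.632 ≈ 1520 mg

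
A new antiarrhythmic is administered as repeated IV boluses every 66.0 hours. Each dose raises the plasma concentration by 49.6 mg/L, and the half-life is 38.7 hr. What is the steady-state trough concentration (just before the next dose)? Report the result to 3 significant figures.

k = ln 2 / 38.7 = 0.01791 hr⁻¹
Fraction remaining after one interval: e^(−kτ) = e^(−0.01791 × 66.0) = 0.3066
R = 1 / (1 − 0.3066) = 1.442
Css,max = 49.6 × 1.442 = 71.53 mg/L
Css,min = Css,max × e^(−kτ) = 71.53 × 0.3066 ≈ 21.9 mg/L

21.9 mg/L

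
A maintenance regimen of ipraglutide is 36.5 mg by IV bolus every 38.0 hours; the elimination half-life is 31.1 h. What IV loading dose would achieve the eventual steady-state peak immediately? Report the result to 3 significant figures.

63.9 mg

k = ln 2 / 31.1 = 0.02229 h⁻¹
Accumulation ratio R = 1 / (1 − e^(−kτ)) = 1 / (1 − e^(−0.02229×38.0)) = 1 / (1 − 0.4287) = 1.750
Loading dose = maintenance dose × R = 36.5 × 1.750 ≈ 63.9 mg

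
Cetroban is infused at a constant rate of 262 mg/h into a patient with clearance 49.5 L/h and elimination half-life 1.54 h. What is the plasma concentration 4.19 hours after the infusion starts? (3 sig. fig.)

4.49 µg/mL

Css = rate / CL = 262 / 49.5 = 5.293 µg/mL
k = ln 2 / 1.54 = 0.4501 h⁻¹
C(t) = Css (1 − e^(−kt)) = 5.293 × (1 − e^(−1.886)) = 5.293 × 0.8483 ≈ 4.49 µg/mL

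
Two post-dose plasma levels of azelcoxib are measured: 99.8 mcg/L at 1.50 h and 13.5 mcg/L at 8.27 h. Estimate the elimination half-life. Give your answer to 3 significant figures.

2.35 hours

k = ln(C₁/C₂) / (t₂ − t₁) = ln(99.8/13.5) / (8.27 − 1.50)
  = 2.000 / 6.770 = 0.2955 h⁻¹
t½ = ln 2 / k = ln 2 / 0.2955 ≈ 2.35 hours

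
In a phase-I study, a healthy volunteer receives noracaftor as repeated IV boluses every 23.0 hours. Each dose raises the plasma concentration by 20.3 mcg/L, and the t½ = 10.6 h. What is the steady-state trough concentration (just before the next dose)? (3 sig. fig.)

k = ln 2 / 10.6 = 0.06539 h⁻¹
Fraction remaining after one interval: e^(−kτ) = e^(−0.06539 × 23.0) = 0.2222
R = 1 / (1 − 0.2222) = 1.286
Css,max = 20.3 × 1.286 = 26.10 mcg/L
Css,min = Css,max × e^(−kτ) = 26.10 × 0.2222 ≈ 5.80 mcg/L

5.80 mcg/L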